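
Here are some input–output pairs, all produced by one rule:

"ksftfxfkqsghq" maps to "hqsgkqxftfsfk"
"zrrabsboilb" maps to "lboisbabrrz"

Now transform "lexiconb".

The pattern: reverse the string, then swap each adjacent pair of characters (1↔2, 3↔4, ...).
On "lexiconb": the first step gives "bnocixel", and the second then gives "nbcoxile".

nbcoxile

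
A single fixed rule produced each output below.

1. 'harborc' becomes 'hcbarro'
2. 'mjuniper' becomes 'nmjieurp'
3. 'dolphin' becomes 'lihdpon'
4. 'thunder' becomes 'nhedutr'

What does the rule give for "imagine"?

Each output is the input with this applied: sort the characters into reverse alphabetical order, then move the first 3 characters to the end (rotate left by 3).
Applying both steps to "imagine": "nmiigea", then "igeanmi".

igeanmi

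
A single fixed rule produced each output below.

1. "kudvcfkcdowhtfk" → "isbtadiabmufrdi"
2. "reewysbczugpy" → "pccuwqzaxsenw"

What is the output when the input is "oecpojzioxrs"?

The pattern: shift every letter 2 places backward in the alphabet (wrapping around).
For "oecpojzioxrs" the result is "mcanmhxgmvpq".

mcanmhxgmvpq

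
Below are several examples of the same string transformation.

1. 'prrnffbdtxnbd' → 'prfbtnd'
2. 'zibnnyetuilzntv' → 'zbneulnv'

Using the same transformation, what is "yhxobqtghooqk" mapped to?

The pattern: keep every other character starting from the first (positions 1st, 3rd, 5th, ...).
Applying that to "yhxobqtghooqk" gives "yxbthok".

yxbthok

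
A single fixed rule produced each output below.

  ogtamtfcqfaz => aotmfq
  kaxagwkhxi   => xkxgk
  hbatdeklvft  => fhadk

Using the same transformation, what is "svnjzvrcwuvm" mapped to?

vsnzrw

In each case the input is transformed by: move the last 3 characters to the front (rotate right by 3), then keep every other character starting from the second (positions 2nd, 4th, 6th, ...).
Starting from "svnjzvrcwuvm": after the first operation, "uvmsvnjzvrcw"; after the second, "vsnzrw".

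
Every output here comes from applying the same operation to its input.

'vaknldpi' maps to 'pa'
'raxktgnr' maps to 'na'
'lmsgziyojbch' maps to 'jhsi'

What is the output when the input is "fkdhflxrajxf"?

Rule — swap the front and back halves of the string, then keep one character in every 3, starting at position 3 (positions 3rd, 6th, 9th, ...).
For "fkdhflxrajxf", step one produces "xrajxffkdhfl"; step two turns that into "afdl".
(Check on "raxktgnr": → "tgnrraxk" → "na" ✓)

afdl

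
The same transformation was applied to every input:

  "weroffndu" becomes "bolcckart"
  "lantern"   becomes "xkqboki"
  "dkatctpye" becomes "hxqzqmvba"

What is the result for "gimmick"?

The transformation: move the first character to the end, then shift every letter 3 places backward in the alphabet (wrapping around).
On "gimmick": the first step gives "immickg", and the second then gives "fjjfzhd".

fjjfzhd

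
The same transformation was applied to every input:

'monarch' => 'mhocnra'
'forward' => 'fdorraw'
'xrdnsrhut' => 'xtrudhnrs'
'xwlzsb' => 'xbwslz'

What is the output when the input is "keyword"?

kderyow

Each output is the input with this applied: take characters alternately from the front and the back (1st, last, 2nd, 2nd-last, ...).
So "keyword" becomes "kderyow".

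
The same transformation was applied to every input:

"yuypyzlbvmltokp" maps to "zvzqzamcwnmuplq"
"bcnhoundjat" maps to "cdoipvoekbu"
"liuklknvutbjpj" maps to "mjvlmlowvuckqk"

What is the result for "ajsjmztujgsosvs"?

bktknauvkhtptwt

What's happening: shift every letter 1 place forward in the alphabet (wrapping around).
For "ajsjmztujgsosvs" the result is "bktknauvkhtptwt".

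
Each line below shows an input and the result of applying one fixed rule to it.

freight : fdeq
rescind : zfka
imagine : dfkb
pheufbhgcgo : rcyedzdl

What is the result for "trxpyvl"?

mvsi

What's happening: shift every letter 3 places backward in the alphabet (wrapping around), then delete the first 3 characters.
On "trxpyvl": the first step gives "qoumvsi", and the second then gives "mvsi".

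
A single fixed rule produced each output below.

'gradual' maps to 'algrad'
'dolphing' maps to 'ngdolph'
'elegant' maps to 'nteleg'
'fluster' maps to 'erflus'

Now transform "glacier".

Looking at the pairs, the operation is to move the last 3 characters to the front (rotate right by 3), then delete the first character.
Applying both steps to "glacier": "ierglac", then "erglac".

erglac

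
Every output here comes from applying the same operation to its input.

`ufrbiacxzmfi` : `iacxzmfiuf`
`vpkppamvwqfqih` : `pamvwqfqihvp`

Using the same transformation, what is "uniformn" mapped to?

ormnun

Rule — move the first 2 characters to the end (rotate left by 2), then delete the first 2 characters.
On "uniformn": the first step gives "iformnun", and the second then gives "ormnun".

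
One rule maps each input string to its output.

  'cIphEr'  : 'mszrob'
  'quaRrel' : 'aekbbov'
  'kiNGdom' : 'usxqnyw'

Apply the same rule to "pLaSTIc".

zvkcdsm

The pattern: shift every letter 10 places forward in the alphabet (wrapping around), then convert every letter to lowercase.
Applying both steps to "pLaSTIc": "zVkCDSm", then "zvkcdsm".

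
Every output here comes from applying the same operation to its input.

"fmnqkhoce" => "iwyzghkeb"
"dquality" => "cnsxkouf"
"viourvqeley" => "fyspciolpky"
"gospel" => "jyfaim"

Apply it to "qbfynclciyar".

sulkvzshwfwc

Looking at the pairs, the operation is to shift every letter 6 places backward in the alphabet (wrapping around), then move the last 3 characters to the front (rotate right by 3).
"qbfynclciyar" → "kvzshwfwcsul" → "sulkvzshwfwc".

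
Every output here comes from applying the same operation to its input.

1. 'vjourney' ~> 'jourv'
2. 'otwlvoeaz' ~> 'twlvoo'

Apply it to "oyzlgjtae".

The rule is to delete the last 3 characters, then move the first character to the end.
For "oyzlgjtae", step one produces "oyzlgj"; step two turns that into "yzlgjo".

yzlgjo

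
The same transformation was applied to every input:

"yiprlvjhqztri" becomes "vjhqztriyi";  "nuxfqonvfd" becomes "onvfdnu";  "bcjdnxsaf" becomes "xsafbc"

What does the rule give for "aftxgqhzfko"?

qhzfkoaf

Looking at the pairs, the operation is to move the first 2 characters to the end (rotate left by 2), then delete the first 3 characters.
On "aftxgqhzfko" that produces "qhzfkoaf".
(Check on "yiprlvjhqztri": → "prlvjhqztriyi" → "vjhqztriyi" ✓)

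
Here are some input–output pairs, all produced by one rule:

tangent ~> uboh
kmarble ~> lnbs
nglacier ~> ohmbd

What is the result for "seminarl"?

Each output is the input with this applied: delete the last 3 characters, then shift every letter 1 place forward in the alphabet (wrapping around).
Applying that to "seminarl" gives "tfnjo".

tfnjo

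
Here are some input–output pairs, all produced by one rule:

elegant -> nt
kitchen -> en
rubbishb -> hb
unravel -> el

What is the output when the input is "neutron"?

on

The pattern: keep only the last 2 characters.
"neutron" → "on".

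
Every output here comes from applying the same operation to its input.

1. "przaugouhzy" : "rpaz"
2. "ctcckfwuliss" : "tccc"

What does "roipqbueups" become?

orpi

The rule is to swap each adjacent pair of characters (1↔2, 3↔4, ...), then keep only the first 4 characters.
Doing the same to "roipqbueups": "orpi".
(Check on "ctcckfwuliss": → "tcccfkuwilss" → "tccc" ✓)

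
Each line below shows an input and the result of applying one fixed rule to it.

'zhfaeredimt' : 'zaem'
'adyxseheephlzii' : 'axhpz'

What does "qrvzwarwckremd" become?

Looking at the pairs, the operation is to keep one character in every 3, starting at position 1 (positions 1st, 4th, 7th, ...).
So "qrvzwarwckremd" becomes "qzrkm".

qzrkm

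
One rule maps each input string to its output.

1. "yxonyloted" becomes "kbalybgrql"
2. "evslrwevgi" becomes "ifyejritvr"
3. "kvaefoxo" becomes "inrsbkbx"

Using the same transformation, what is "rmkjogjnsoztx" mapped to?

zxwbtwafbmgke

What's happening: move the first character to the end, then shift every letter 13 places forward in the alphabet (wrapping around) — i.e. ROT13.
Working it through for "rmkjogjnsoztx": intermediate "mkjogjnsoztxr", final "zxwbtwafbmgke".
(Check on "yxonyloted": → "xonylotedy" → "kbalybgrql" ✓)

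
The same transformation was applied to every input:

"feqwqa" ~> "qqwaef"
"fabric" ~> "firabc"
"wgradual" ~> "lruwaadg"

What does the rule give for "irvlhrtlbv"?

The rule is to sort the characters into alphabetical order, then swap the front and back halves of the string.
For "irvlhrtlbv", step one produces "bhillrrtvv"; step two turns that into "rrtvvbhill".

rrtvvbhill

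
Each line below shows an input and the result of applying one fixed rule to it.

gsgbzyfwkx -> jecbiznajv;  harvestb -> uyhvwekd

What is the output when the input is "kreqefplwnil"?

What's happening: move the first 2 characters to the end (rotate left by 2), then shift every letter 3 places forward in the alphabet (wrapping around).
For "kreqefplwnil", step one produces "eqefplwnilkr"; step two turns that into "hthisozqlonu".

hthisozqlonu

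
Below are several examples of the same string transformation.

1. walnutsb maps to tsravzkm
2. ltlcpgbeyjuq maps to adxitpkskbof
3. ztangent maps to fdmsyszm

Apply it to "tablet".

The rule is to swap the front and back halves of the string, then shift every letter 1 place backward in the alphabet (wrapping around).
For "tablet" the result is "kdssza".
(Check on "walnutsb": → "utsbwaln" → "tsravzkm" ✓)

kdssza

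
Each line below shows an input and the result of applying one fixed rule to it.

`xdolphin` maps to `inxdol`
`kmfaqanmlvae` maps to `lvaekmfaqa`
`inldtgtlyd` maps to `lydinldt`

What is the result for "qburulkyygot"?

Looking at the pairs, the operation is to swap the front and back halves of the string, then delete the first 2 characters.
Applying both steps to "qburulkyygot": "kyygotqburul", then "ygotqburul".

ygotqburul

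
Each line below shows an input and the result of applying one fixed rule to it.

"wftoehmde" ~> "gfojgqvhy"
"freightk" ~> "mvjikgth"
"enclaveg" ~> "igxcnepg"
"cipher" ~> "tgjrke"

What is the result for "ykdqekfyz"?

bahmgsfma

The transformation: reverse the string, then shift every letter 2 places forward in the alphabet (wrapping around).
Starting from "ykdqekfyz": after the first operation, "zyfkeqdky"; after the second, "bahmgsfma".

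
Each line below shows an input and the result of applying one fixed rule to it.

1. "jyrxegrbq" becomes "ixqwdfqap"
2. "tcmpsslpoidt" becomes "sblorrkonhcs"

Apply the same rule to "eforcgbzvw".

The pattern: shift every letter 1 place backward in the alphabet (wrapping around).
On "eforcgbzvw" that produces "denqbfayuv".

denqbfayuv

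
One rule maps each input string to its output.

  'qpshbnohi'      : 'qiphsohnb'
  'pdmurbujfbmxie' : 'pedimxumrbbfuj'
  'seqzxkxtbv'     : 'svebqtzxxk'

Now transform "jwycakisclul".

The pattern: take characters alternately from the front and the back (1st, last, 2nd, 2nd-last, ...).
Doing the same to "jwycakisclul": "jlwuylccaski".

jlwuylccaski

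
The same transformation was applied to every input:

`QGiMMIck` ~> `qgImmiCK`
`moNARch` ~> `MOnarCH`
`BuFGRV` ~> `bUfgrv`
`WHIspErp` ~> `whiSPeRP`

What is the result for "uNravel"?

UnRAVEL

The rule is to flip the case of every letter.
Applying that to "uNravel" gives "UnRAVEL".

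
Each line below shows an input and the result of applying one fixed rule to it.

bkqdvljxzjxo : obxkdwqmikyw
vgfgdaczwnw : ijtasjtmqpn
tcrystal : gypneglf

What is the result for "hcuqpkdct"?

ugpphqdxc

What's happening: shift every letter 13 places forward in the alphabet (wrapping around) — i.e. ROT13, then take characters alternately from the front and the back (1st, last, 2nd, 2nd-last, ...).
On "hcuqpkdct" that produces "ugpphqdxc".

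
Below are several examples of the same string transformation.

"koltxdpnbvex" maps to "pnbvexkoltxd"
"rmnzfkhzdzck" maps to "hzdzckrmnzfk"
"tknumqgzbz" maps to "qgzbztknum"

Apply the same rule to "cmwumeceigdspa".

The pattern: swap the front and back halves of the string.
Doing the same to "cmwumeceigdspa": "eigdspacmwumec".

eigdspacmwumec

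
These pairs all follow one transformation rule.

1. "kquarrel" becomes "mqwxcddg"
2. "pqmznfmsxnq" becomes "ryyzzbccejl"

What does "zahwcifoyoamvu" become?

mmortuyaaghikl

The rule is to sort the characters into alphabetical order, then shift every letter 12 places forward in the alphabet (wrapping around).
Starting from "zahwcifoyoamvu": after the first operation, "aacfhimoouvwyz"; after the second, "mmortuyaaghikl".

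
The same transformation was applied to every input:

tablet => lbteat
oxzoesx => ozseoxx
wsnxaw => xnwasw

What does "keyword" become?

What's happening: move the first 2 characters to the end (rotate left by 2), then swap each adjacent pair of characters (1↔2, 3↔4, ...).
For "keyword", step one produces "ywordke"; step two turns that into "wyrokde".

wyrokde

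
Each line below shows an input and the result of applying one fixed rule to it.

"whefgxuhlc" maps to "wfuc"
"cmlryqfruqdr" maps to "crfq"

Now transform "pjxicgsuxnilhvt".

Looking at the pairs, the operation is to keep one character in every 3, starting at position 1 (positions 1st, 4th, 7th, ...).
For "pjxicgsuxnilhvt" the result is "pisnh".

pisnh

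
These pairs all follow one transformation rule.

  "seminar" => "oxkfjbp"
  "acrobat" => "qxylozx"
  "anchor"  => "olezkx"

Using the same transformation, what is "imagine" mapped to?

The pattern: reverse the string, then shift every letter 3 places backward in the alphabet (wrapping around).
For "imagine" the result is "bkfdxjf".
(Check on "anchor": → "rohcna" → "olezkx" ✓)

bkfdxjf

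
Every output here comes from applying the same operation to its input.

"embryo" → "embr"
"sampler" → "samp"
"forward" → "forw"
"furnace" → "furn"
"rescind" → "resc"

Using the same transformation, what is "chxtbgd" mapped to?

Rule — keep only the first 4 characters.
Applying that to "chxtbgd" gives "chxt".

chxt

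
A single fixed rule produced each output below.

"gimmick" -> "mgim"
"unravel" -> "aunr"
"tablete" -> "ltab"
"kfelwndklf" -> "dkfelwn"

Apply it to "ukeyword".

wukey

The rule is to delete the last 3 characters, then move the last character to the front.
Applying both steps to "ukeyword": "ukeyw", then "wukey".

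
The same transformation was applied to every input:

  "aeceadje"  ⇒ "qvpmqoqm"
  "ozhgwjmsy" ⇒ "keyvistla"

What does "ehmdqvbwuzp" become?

The pattern: reverse the string, then shift every letter 12 places forward in the alphabet (wrapping around).
"ehmdqvbwuzp" → "pzuwbvqdmhe" → "blginhcpytq".
(Check on "aeceadje": → "ejdaecea" → "qvpmqoqm" ✓)

blginhcpytq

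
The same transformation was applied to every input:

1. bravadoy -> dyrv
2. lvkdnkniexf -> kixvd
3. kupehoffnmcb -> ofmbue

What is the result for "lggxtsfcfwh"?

scwgx

In each case the input is transformed by: keep every other character starting from the second (positions 2nd, 4th, 6th, ...), then move the first 2 characters to the end (rotate left by 2).
Starting from "lggxtsfcfwh": after the first operation, "gxscw"; after the second, "scwgx".
(Check on "bravadoy": → "rvdy" → "dyrv" ✓)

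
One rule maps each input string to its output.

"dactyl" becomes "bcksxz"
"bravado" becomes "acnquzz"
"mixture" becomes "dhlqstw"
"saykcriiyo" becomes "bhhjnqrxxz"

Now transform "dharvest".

The pattern: shift every letter 1 place backward in the alphabet (wrapping around), then sort the characters into alphabetical order.
Doing the same to "dharvest": "cdgqrsuz".

cdgqrsuz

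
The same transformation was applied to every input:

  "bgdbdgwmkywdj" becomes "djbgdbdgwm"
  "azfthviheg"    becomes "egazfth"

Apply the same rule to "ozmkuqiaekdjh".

jhozmkuqia

Each output is the input with this applied: move the last 2 characters to the front (rotate right by 2), then delete the last 3 characters.
So "ozmkuqiaekdjh" becomes "jhozmkuqia".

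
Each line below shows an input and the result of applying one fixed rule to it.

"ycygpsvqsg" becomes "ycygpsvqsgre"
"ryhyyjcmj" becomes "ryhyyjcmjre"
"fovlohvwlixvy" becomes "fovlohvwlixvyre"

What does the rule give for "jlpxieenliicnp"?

The pattern: append "re".
Applying that to "jlpxieenliicnp" gives "jlpxieenliicnpre".

jlpxieenliicnpre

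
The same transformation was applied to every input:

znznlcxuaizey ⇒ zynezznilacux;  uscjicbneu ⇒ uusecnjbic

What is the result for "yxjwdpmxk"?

The rule is to take characters alternately from the front and the back (1st, last, 2nd, 2nd-last, ...).
On "yxjwdpmxk" that produces "ykxxjmwpd".

ykxxjmwpd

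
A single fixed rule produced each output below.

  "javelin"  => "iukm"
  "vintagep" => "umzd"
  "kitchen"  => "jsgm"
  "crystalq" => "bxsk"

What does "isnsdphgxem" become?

Rule — shift every letter 1 place backward in the alphabet (wrapping around), then keep every other character starting from the first (positions 1st, 3rd, 5th, ...).
Starting from "isnsdphgxem": after the first operation, "hrmrcogfwdl"; after the second, "hmcgwl".
(Check on "kitchen": → "jhsbgdm" → "jsgm" ✓)

hmcgwl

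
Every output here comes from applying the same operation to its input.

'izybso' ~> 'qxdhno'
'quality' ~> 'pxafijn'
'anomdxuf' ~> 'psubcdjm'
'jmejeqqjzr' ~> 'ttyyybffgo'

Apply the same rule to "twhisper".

twxeghil

The rule is to sort the characters into alphabetical order, then shift every letter 11 places backward in the alphabet (wrapping around).
On "twhisper" that produces "twxeghil".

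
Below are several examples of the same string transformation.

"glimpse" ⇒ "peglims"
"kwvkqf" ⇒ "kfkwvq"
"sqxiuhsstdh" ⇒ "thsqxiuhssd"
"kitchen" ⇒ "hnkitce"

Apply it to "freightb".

In each case the input is transformed by: move the last 2 characters to the front (rotate right by 2), then swap the first and last characters.
For "freightb", step one produces "tbfreigh"; step two turns that into "hbfreigt".

hbfreigt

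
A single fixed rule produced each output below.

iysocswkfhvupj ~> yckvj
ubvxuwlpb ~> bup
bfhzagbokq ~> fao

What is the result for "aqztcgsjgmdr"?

The transformation: keep one character in every 3, starting at position 2 (positions 2nd, 5th, 8th, ...).
So "aqztcgsjgmdr" becomes "qcjd".

qcjd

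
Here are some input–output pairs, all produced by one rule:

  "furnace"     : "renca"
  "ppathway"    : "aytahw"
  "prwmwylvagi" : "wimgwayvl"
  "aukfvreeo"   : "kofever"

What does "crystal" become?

The pattern: delete the first 2 characters, then take characters alternately from the front and the back (1st, last, 2nd, 2nd-last, ...).
Working it through for "crystal": intermediate "ystal", final "ylsat".

ylsat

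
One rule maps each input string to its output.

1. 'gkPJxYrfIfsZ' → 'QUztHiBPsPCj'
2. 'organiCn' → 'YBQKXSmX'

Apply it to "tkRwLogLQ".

The transformation: shift every letter 10 places forward in the alphabet (wrapping around), then flip the case of every letter.
Working it through for "tkRwLogLQ": intermediate "duBgVyqVA", final "DUbGvYQva".

DUbGvYQva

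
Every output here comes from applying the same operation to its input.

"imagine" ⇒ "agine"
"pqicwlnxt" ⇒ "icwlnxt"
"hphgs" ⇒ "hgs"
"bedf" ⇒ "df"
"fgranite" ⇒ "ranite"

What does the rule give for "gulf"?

lf

In each case the input is transformed by: delete the first 2 characters.
So "gulf" becomes "lf".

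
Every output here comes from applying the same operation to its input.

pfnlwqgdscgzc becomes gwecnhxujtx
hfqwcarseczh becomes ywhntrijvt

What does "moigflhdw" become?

Rule — shift every letter 9 places backward in the alphabet (wrapping around), then delete the last 2 characters.
So "moigflhdw" becomes "dfzxwcy".

dfzxwcy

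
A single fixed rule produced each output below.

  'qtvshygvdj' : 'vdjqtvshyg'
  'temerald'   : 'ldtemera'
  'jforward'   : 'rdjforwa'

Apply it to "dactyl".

ldacty

What's happening: swap the front and back halves of the string, then move the first 2 characters to the end (rotate left by 2).
Applying both steps to "dactyl": "tyldac", then "ldacty".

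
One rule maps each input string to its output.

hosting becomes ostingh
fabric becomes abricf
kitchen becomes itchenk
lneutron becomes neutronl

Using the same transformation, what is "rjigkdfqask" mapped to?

The rule is to move the first character to the end.
For "rjigkdfqask" the result is "jigkdfqaskr".

jigkdfqaskr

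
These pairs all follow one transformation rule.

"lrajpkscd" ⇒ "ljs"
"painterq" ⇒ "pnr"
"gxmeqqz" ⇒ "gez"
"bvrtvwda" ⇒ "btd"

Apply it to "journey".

What's happening: keep one character in every 3, starting at position 1 (positions 1st, 4th, 7th, ...).
So "journey" becomes "jry".

jry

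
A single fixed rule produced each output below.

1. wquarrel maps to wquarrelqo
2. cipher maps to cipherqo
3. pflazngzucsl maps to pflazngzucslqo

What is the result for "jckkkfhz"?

jckkkfhzqo

Each output is the input with this applied: append "qo".
"jckkkfhz" → "jckkkfhzqo".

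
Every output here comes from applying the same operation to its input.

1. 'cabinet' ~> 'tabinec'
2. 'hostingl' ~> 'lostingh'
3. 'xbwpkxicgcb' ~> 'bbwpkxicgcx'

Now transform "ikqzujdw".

wkqzujdi

Looking at the pairs, the operation is to swap the first and last characters.
So "ikqzujdw" becomes "wkqzujdi".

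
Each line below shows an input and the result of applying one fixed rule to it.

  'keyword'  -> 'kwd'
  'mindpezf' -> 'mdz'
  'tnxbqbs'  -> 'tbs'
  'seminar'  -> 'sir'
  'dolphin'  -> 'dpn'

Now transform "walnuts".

wns

The rule is to keep one character in every 3, starting at position 1 (positions 1st, 4th, 7th, ...).
So "walnuts" becomes "wns".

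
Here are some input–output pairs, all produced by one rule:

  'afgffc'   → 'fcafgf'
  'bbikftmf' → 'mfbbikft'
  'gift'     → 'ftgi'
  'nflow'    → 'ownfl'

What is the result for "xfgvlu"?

luxfgv

Each output is the input with this applied: move the last 2 characters to the front (rotate right by 2).
For "xfgvlu" the result is "luxfgv".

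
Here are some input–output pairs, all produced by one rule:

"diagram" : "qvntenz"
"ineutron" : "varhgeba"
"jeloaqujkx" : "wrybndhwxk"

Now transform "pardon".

The pattern: shift every letter 13 places forward in the alphabet (wrapping around) — i.e. ROT13.
"pardon" → "cneqba".

cneqba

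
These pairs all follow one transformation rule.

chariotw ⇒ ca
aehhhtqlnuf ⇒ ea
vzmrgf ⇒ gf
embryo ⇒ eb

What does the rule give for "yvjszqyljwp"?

jj

Each output is the input with this applied: sort the characters into reverse alphabetical order, then keep only the last 2 characters.
For "yvjszqyljwp", step one produces "zyywvsqpljj"; step two turns that into "jj".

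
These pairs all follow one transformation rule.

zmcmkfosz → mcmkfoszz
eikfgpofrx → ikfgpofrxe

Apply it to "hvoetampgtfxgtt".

voetampgtfxgtth

Looking at the pairs, the operation is to move the first character to the end.
For "hvoetampgtfxgtt" the result is "voetampgtfxgtth".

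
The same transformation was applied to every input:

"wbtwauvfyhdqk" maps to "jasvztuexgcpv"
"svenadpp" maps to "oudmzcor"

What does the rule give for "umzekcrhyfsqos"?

The transformation: swap the first and last characters, then shift every letter 1 place backward in the alphabet (wrapping around).
Working it through for "umzekcrhyfsqos": intermediate "smzekcrhyfsqou", final "rlydjbqgxerpnt".
(Check on "wbtwauvfyhdqk": → "kbtwauvfyhdqw" → "jasvztuexgcpv" ✓)

rlydjbqgxerpnt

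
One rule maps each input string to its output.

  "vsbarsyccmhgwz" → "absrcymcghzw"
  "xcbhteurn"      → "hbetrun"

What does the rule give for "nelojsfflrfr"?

What's happening: swap each adjacent pair of characters (1↔2, 3↔4, ...), then delete the first 2 characters.
For "nelojsfflrfr", step one produces "enolsjffrlrf"; step two turns that into "olsjffrlrf".

olsjffrlrf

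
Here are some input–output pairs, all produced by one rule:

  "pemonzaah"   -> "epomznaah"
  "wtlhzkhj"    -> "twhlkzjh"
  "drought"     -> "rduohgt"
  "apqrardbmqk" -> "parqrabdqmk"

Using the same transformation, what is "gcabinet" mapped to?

cgbanite

The transformation: swap each adjacent pair of characters (1↔2, 3↔4, ...).
On "gcabinet" that produces "cgbanite".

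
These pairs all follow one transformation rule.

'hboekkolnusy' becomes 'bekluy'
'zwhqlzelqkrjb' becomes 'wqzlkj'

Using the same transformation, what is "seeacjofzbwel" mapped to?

Each output is the input with this applied: keep every other character starting from the second (positions 2nd, 4th, 6th, ...).
"seeacjofzbwel" → "eajfbe".

eajfbe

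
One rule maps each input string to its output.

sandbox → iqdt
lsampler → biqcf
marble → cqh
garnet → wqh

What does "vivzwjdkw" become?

Each output is the input with this applied: shift every letter 10 places backward in the alphabet (wrapping around), then delete the last 3 characters.
For "vivzwjdkw", step one produces "lylpmztam"; step two turns that into "lylpmz".
(Check on "sandbox": → "iqdtren" → "iqdt" ✓)

lylpmz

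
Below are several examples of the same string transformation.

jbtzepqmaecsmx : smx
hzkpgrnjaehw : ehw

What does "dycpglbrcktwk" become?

The rule is to keep only the last 3 characters.
On "dycpglbrcktwk" that produces "twk".

twk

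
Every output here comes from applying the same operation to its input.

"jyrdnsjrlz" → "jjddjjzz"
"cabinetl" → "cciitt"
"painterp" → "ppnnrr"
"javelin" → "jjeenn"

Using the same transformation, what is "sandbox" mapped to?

Looking at the pairs, the operation is to keep one character in every 3, starting at position 1 (positions 1st, 4th, 7th, ...), then double every character.
Working it through for "sandbox": intermediate "sdx", final "ssddxx".

ssddxx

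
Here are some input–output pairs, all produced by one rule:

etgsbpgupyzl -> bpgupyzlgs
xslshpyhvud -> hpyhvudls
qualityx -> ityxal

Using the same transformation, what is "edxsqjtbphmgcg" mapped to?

qjtbphmgcgxs

In each case the input is transformed by: delete the first 2 characters, then move the first 2 characters to the end (rotate left by 2).
Starting from "edxsqjtbphmgcg": after the first operation, "xsqjtbphmgcg"; after the second, "qjtbphmgcgxs".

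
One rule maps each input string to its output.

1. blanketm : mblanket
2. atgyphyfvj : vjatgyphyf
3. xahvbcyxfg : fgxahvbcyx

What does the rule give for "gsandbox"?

xgsandbo

What's happening: swap the front and back halves of the string, then move the first 3 characters to the end (rotate left by 3).
Applying that to "gsandbox" gives "xgsandbo".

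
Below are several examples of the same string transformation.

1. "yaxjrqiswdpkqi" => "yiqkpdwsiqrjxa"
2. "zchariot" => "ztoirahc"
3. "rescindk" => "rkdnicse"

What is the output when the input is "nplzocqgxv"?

The transformation: reverse the string, then move the last character to the front.
Working it through for "nplzocqgxv": intermediate "vxgqcozlpn", final "nvxgqcozlp".

nvxgqcozlp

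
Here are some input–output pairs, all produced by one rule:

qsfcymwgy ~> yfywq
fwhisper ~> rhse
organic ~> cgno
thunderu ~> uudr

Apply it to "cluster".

What's happening: swap the first and last characters, then keep every other character starting from the first (positions 1st, 3rd, 5th, ...).
Working it through for "cluster": intermediate "rlustec", final "rutc".

rutc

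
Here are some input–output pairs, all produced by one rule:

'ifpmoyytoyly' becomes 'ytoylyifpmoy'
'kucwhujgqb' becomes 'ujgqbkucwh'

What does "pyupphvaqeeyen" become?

The pattern: swap the front and back halves of the string.
Doing the same to "pyupphvaqeeyen": "aqeeyenpyupphv".

aqeeyenpyupphv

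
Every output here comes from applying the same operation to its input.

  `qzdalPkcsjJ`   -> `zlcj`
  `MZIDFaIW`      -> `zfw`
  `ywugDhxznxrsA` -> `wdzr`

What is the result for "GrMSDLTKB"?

In each case the input is transformed by: keep one character in every 3, starting at position 2 (positions 2nd, 5th, 8th, ...), then convert every letter to lowercase.
Applying both steps to "GrMSDLTKB": "rDK", then "rdk".

rdk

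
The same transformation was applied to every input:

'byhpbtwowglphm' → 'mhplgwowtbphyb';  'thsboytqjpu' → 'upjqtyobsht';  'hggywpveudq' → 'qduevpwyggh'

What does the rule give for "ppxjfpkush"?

Rule — reverse the string.
On "ppxjfpkush" that produces "hsukpfjxpp".

hsukpfjxpp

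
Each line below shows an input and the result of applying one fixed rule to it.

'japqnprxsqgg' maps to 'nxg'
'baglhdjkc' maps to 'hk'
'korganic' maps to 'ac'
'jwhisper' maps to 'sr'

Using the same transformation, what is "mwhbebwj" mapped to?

The transformation: keep one character in every 3, starting at position 2 (positions 2nd, 5th, 8th, ...), then delete the first character.
"mwhbebwj" → "wej" → "ej".
(Check on "korganic": → "oac" → "ac" ✓)

ej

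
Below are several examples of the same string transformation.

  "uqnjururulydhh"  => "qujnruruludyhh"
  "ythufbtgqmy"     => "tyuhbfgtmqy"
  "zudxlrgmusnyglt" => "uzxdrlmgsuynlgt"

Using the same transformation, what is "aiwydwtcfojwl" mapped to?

In each case the input is transformed by: swap each adjacent pair of characters (1↔2, 3↔4, ...).
Applying that to "aiwydwtcfojwl" gives "iaywwdctofwjl".

iaywwdctofwjl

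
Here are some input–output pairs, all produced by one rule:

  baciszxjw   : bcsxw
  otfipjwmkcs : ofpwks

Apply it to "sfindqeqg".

sideg

Looking at the pairs, the operation is to keep every other character starting from the first (positions 1st, 3rd, 5th, ...).
On "sfindqeqg" that produces "sideg".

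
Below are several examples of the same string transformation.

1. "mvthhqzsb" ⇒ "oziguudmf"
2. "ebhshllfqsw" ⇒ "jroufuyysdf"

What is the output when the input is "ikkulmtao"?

The pattern: move the last character to the front, then shift every letter 13 places forward in the alphabet (wrapping around) — i.e. ROT13.
For "ikkulmtao", step one produces "oikkulmta"; step two turns that into "bvxxhyzgn".

bvxxhyzgn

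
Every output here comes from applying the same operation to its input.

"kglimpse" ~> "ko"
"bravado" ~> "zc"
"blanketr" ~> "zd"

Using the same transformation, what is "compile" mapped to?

lk

The transformation: keep one character in every 3, starting at position 3 (positions 3rd, 6th, 9th, ...), then shift every letter 1 place backward in the alphabet (wrapping around).
"compile" → "ml" → "lk".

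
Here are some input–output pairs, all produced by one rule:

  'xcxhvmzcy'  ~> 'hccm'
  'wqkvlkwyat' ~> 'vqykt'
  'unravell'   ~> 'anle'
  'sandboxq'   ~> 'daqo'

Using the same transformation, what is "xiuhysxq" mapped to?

hiqs

What's happening: keep every other character starting from the second (positions 2nd, 4th, 6th, ...), then swap each adjacent pair of characters (1↔2, 3↔4, ...).
Applying both steps to "xiuhysxq": "ihsq", then "hiqs".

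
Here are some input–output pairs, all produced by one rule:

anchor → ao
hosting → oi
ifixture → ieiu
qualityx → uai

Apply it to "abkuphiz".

The transformation: take characters alternately from the front and the back (1st, last, 2nd, 2nd-last, ...), then keep only the vowels.
Working it through for "abkuphiz": intermediate "azbikhup", final "aiu".

aiu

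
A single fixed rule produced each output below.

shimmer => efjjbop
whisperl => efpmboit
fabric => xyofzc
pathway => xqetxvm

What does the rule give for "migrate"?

In each case the input is transformed by: move the first character to the end, then shift every letter 3 places backward in the alphabet (wrapping around).
So "migrate" becomes "fdoxqbj".
(Check on "fabric": → "abricf" → "xyofzc" ✓)

fdoxqbj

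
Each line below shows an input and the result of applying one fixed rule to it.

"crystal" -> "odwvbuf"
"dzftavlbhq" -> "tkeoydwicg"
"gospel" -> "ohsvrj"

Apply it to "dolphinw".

Looking at the pairs, the operation is to reverse the string, then shift every letter 3 places forward in the alphabet (wrapping around).
Applying both steps to "dolphinw": "wnihplod", then "zqlksorg".

zqlksorg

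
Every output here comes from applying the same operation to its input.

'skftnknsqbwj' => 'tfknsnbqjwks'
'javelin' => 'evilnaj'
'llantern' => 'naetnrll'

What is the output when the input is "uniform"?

Rule — swap each adjacent pair of characters (1↔2, 3↔4, ...), then move the first 2 characters to the end (rotate left by 2).
For "uniform", step one produces "nufirom"; step two turns that into "firomnu".
(Check on "skftnknsqbwj": → "kstfknsnbqjw" → "tfknsnbqjwks" ✓)

firomnu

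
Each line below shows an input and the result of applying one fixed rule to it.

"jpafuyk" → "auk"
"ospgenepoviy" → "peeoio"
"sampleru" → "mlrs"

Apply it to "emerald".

ead

In each case the input is transformed by: move the first character to the end, then keep every other character starting from the second (positions 2nd, 4th, 6th, ...).
For "emerald", step one produces "meralde"; step two turns that into "ead".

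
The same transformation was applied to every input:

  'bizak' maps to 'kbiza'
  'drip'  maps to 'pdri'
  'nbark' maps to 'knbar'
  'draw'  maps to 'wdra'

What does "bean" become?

The pattern: move the last character to the front.
Doing the same to "bean": "nbea".

nbea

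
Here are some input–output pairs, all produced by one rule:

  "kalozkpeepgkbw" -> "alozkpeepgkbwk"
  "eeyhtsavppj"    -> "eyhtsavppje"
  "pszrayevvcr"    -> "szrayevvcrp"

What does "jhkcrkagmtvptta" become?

hkcrkagmtvpttaj

The pattern: move the first character to the end.
So "jhkcrkagmtvptta" becomes "hkcrkagmtvpttaj".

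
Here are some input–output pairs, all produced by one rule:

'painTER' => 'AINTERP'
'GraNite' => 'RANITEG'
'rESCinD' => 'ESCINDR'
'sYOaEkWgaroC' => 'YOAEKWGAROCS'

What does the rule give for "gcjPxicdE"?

CJPXICDEG

Each output is the input with this applied: move the first character to the end, then convert every letter to uppercase.
On "gcjPxicdE": the first step gives "cjPxicdEg", and the second then gives "CJPXICDEG".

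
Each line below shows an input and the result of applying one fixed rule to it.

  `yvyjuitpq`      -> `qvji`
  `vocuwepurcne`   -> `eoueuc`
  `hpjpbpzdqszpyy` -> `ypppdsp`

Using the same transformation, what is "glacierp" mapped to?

The pattern: move the last 2 characters to the front (rotate right by 2), then keep every other character starting from the second (positions 2nd, 4th, 6th, ...).
"glacierp" → "rpglacie" → "plce".

plce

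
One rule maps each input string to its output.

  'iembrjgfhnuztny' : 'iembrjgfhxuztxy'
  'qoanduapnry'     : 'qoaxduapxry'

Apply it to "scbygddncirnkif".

scbygddxcirxkif

What's happening: replace every "n" with "x".
On "scbygddncirnkif" that produces "scbygddxcirxkif".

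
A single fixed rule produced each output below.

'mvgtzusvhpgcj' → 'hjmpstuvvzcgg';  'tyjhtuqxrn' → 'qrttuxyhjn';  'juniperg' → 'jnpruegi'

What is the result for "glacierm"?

gilmrace

Looking at the pairs, the operation is to sort the characters into alphabetical order, then move the first 3 characters to the end (rotate left by 3).
Applying that to "glacierm" gives "gilmrace".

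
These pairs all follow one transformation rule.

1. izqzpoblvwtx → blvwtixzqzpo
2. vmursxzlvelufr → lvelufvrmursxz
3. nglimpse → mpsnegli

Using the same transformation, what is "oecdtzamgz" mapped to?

zamgozecdt

The pattern: swap the first and last characters, then swap the front and back halves of the string.
Starting from "oecdtzamgz": after the first operation, "zecdtzamgo"; after the second, "zamgozecdt".
(Check on "vmursxzlvelufr": → "rmursxzlvelufv" → "lvelufvrmursxz" ✓)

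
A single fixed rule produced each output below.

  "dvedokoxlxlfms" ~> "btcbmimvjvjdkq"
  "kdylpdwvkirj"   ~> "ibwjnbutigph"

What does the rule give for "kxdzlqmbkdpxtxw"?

ivbxjokzibnvrvu

What's happening: shift every letter 2 places backward in the alphabet (wrapping around).
On "kxdzlqmbkdpxtxw" that produces "ivbxjokzibnvrvu".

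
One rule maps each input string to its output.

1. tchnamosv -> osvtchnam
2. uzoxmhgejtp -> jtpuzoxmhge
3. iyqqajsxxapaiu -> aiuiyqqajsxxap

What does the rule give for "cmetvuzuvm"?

uvmcmetvuz

Looking at the pairs, the operation is to move the last 3 characters to the front (rotate right by 3).
"cmetvuzuvm" → "uvmcmetvuz".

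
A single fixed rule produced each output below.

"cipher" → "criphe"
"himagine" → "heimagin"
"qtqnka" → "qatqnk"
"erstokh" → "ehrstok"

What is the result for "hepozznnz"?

hzepozznn

Rule — swap the first and last characters, then move the last character to the front.
"hepozznnz" → "zepozznnh" → "hzepozznn".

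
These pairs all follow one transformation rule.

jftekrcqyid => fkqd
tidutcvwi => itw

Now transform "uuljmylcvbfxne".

umcfe

The rule is to keep one character in every 3, starting at position 2 (positions 2nd, 5th, 8th, ...).
On "uuljmylcvbfxne" that produces "umcfe".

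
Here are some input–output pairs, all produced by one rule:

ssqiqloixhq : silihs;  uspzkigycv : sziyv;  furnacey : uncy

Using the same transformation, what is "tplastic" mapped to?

The pattern: move the first character to the end, then keep every other character starting from the first (positions 1st, 3rd, 5th, ...).
Starting from "tplastic": after the first operation, "plastict"; after the second, "patc".

patc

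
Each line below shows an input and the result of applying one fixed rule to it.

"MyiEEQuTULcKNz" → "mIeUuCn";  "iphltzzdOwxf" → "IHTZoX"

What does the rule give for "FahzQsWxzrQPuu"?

fHqwZqU

In each case the input is transformed by: keep every other character starting from the first (positions 1st, 3rd, 5th, ...), then flip the case of every letter.
Applying both steps to "FahzQsWxzrQPuu": "FhQWzQu", then "fHqwZqU".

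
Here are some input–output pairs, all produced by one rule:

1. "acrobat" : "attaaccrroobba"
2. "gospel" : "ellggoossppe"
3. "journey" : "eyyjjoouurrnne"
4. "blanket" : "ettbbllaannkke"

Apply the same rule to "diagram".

ammddiiaaggrra

Each output is the input with this applied: double every character, then move the last 3 characters to the front (rotate right by 3).
Starting from "diagram": after the first operation, "ddiiaaggrraamm"; after the second, "ammddiiaaggrra".
(Check on "blanket": → "bbllaannkkeett" → "ettbbllaannkke" ✓)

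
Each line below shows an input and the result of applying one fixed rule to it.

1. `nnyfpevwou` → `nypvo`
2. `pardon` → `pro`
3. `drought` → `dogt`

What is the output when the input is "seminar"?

smnr

The transformation: keep every other character starting from the first (positions 1st, 3rd, 5th, ...).
Applying that to "seminar" gives "smnr".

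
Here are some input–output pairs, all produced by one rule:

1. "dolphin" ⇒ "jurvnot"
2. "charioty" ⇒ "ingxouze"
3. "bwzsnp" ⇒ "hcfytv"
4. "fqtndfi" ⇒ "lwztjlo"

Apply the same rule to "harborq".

Looking at the pairs, the operation is to shift every letter 6 places forward in the alphabet (wrapping around).
Applying that to "harborq" gives "ngxhuxw".

ngxhuxw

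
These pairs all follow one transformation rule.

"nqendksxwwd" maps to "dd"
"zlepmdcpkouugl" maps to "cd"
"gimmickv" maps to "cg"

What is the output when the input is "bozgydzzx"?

bd

Looking at the pairs, the operation is to sort the characters into alphabetical order, then keep only the first 2 characters.
"bozgydzzx" → "bdgoxyzzz" → "bd".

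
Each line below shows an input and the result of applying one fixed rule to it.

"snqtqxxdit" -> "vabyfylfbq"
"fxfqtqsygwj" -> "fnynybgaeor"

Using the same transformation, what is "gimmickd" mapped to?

qouukqls

The rule is to shift every letter 8 places forward in the alphabet (wrapping around), then swap each adjacent pair of characters (1↔2, 3↔4, ...).
On "gimmickd": the first step gives "oquuqksl", and the second then gives "qouukqls".
(Check on "fxfqtqsygwj": → "nfnybyagoer" → "fnynybgaeor" ✓)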